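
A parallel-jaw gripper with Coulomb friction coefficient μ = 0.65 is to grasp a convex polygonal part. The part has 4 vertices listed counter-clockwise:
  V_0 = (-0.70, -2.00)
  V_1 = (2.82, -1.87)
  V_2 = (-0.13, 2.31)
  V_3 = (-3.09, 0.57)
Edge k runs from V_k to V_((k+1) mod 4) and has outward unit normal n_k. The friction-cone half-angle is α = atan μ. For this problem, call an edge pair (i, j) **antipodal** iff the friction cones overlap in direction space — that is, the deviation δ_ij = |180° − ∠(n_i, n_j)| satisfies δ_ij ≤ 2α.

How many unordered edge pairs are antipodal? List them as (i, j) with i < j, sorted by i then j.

count = 3; pairs: (0,1), (0,2), (1,3)

α = atan 0.65 = 33.02°;  2α = 66.05°
n_0 = (+0.0369, -0.9993)
n_1 = (+0.8170, +0.5766)
n_2 = (-0.5068, +0.8621)
n_3 = (-0.7323, -0.6810)
  (0,1): δ = 56.90°  ✓
  (0,2): δ = 28.33°  ✓
  (0,3): δ = 130.81°  ·
  (1,2): δ = 94.76°  ·
  (1,3): δ = 7.71°  ✓
  (2,3): δ = 77.53°  ·
antipodal pairs: 3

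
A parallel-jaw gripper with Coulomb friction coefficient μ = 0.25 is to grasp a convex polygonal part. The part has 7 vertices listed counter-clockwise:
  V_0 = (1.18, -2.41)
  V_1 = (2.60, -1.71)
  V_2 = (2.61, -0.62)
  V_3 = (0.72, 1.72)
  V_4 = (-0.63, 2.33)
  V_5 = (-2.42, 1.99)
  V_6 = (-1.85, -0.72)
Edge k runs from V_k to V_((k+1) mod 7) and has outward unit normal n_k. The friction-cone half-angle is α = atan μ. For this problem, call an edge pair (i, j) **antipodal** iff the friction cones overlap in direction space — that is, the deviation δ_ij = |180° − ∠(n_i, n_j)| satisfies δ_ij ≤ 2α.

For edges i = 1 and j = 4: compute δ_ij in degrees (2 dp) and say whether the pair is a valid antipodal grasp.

δ = 78.72°, invalid

α = atan 0.25 = 14.04°;  2α = 28.07°
edge 1: e_1 = (+0.01, +1.09);  n_1 = (+1.0000, -0.0092)
edge 4: e_4 = (-1.79, -0.34);  n_4 = (-0.1866, +0.9824)
∠(n_1, n_4) = 101.28°
δ = |180° − 101.28°| = 78.72°
78.72° > 2α = 28.07°  →  invalid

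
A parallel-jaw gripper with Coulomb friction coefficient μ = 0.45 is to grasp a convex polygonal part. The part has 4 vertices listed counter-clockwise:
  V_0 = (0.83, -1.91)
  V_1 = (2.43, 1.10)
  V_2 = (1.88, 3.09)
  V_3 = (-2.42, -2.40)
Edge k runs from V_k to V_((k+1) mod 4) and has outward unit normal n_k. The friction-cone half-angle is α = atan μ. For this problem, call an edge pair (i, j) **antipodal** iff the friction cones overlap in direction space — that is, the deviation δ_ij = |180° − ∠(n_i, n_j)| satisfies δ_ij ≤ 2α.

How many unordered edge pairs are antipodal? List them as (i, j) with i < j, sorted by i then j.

count = 2; pairs: (0,2), (2,3)

α = atan 0.45 = 24.23°;  2α = 48.46°
n_0 = (+0.8830, -0.4694)
n_1 = (+0.9639, +0.2664)
n_2 = (-0.7873, +0.6166)
n_3 = (+0.1491, -0.9888)
  (0,1): δ = 136.56°  ·
  (0,2): δ = 10.08°  ✓
  (0,3): δ = 126.57°  ·
  (1,2): δ = 53.52°  ·
  (1,3): δ = 83.12°  ·
  (2,3): δ = 43.36°  ✓
antipodal pairs: 2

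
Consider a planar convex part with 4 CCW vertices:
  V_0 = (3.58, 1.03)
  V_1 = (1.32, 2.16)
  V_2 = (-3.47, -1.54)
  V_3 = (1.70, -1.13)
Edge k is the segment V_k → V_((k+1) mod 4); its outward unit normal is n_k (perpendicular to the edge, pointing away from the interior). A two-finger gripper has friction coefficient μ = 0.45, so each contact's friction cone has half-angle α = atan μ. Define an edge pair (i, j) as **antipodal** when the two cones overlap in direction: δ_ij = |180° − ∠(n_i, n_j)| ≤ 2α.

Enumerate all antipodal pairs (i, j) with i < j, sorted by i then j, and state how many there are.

α = atan 0.45 = 24.23°;  2α = 48.46°
n_0 = (+0.4472, +0.8944)
n_1 = (-0.6113, +0.7914)
n_2 = (+0.0791, -0.9969)
n_3 = (+0.7543, -0.6565)
  (0,1): δ = 115.75°  ·
  (0,2): δ = 31.10°  ✓
  (0,3): δ = 75.53°  ·
  (1,2): δ = 33.15°  ✓
  (1,3): δ = 11.28°  ✓
  (2,3): δ = 135.57°  ·
antipodal pairs: 3

count = 3; pairs: (0,2), (1,2), (1,3)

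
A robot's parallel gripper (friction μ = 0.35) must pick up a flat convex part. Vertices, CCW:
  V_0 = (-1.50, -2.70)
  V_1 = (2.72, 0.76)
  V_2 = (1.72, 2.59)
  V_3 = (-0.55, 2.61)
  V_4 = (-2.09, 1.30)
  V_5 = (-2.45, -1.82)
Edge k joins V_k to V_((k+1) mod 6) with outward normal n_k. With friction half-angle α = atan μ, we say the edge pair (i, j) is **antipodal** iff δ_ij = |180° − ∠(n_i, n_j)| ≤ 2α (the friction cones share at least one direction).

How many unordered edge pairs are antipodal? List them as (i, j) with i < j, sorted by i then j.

count = 3; pairs: (0,3), (1,4), (1,5)

α = atan 0.35 = 19.29°;  2α = 38.58°
n_0 = (+0.6340, -0.7733)
n_1 = (+0.8775, +0.4795)
n_2 = (+0.0088, +1.0000)
n_3 = (-0.6479, +0.7617)
n_4 = (-0.9934, +0.1146)
n_5 = (-0.6796, -0.7336)
  (0,1): δ = 100.69°  ·
  (0,2): δ = 39.85°  ·
  (0,3): δ = 1.04°  ✓
  (0,4): δ = 44.07°  ·
  (0,5): δ = 97.84°  ·
  (1,2): δ = 119.16°  ·
  (1,3): δ = 78.27°  ·
  (1,4): δ = 35.24°  ✓
  (1,5): δ = 18.54°  ✓
  (2,3): δ = 139.11°  ·
  (2,4): δ = 96.08°  ·
  (2,5): δ = 42.30°  ·
  (3,4): δ = 136.97°  ·
  (3,5): δ = 83.20°  ·
  (4,5): δ = 126.23°  ·
antipodal pairs: 3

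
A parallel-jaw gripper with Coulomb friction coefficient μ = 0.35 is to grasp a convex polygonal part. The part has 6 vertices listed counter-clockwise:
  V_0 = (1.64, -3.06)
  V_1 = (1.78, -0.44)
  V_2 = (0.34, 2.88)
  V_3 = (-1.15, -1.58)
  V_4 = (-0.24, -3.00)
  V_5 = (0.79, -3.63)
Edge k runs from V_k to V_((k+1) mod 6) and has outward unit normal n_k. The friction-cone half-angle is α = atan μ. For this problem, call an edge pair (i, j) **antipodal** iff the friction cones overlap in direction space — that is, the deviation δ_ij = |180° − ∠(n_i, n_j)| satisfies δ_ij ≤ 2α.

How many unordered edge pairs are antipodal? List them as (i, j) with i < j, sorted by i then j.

α = atan 0.35 = 19.29°;  2α = 38.58°
n_0 = (+0.9986, -0.0534)
n_1 = (+0.9174, +0.3979)
n_2 = (-0.9485, +0.3169)
n_3 = (-0.8419, -0.5396)
n_4 = (-0.5218, -0.8531)
n_5 = (+0.5570, -0.8305)
  (0,1): δ = 153.49°  ·
  (0,2): δ = 15.41°  ✓
  (0,3): δ = 35.71°  ✓
  (0,4): δ = 61.61°  ·
  (0,5): δ = 126.90°  ·
  (1,2): δ = 41.92°  ·
  (1,3): δ = 9.21°  ✓
  (1,4): δ = 35.10°  ✓
  (1,5): δ = 100.40°  ·
  (2,3): δ = 128.87°  ·
  (2,4): δ = 102.98°  ·
  (2,5): δ = 37.68°  ✓
  (3,4): δ = 154.11°  ·
  (3,5): δ = 88.81°  ·
  (4,5): δ = 114.70°  ·
antipodal pairs: 5

count = 5; pairs: (0,2), (0,3), (1,3), (1,4), (2,5)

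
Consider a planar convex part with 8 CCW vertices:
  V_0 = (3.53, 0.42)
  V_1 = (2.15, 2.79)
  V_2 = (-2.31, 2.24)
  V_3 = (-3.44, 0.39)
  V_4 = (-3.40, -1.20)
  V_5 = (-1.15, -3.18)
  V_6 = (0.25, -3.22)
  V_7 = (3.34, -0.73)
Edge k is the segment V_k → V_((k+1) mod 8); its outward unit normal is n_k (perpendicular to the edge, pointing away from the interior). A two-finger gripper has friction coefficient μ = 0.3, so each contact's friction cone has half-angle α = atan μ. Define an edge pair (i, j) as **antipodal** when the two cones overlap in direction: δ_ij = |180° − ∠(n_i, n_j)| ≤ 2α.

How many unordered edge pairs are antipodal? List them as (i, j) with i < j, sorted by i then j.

α = atan 0.3 = 16.70°;  2α = 33.40°
n_0 = (+0.8642, +0.5032)
n_1 = (-0.1224, +0.9925)
n_2 = (-0.8534, +0.5213)
n_3 = (-0.9997, -0.0251)
n_4 = (-0.6606, -0.7507)
n_5 = (-0.0286, -0.9996)
n_6 = (+0.6275, -0.7787)
n_7 = (+0.9866, -0.1630)
  (0,1): δ = 113.18°  ·
  (0,2): δ = 61.63°  ·
  (0,3): δ = 28.77°  ✓
  (0,4): δ = 18.44°  ✓
  (0,5): δ = 58.15°  ·
  (0,6): δ = 98.65°  ·
  (0,7): δ = 140.41°  ·
  (1,2): δ = 128.45°  ·
  (1,3): δ = 95.59°  ·
  (1,4): δ = 48.38°  ·
  (1,5): δ = 8.67°  ✓
  (1,6): δ = 31.83°  ✓
  (1,7): δ = 73.59°  ·
  (2,3): δ = 147.14°  ·
  (2,4): δ = 99.93°  ·
  (2,5): δ = 60.22°  ·
  (2,6): δ = 19.72°  ✓
  (2,7): δ = 22.04°  ✓
  (3,4): δ = 132.79°  ·
  (3,5): δ = 93.08°  ·
  (3,6): δ = 52.58°  ·
  (3,7): δ = 10.82°  ✓
  (4,5): δ = 140.29°  ·
  (4,6): δ = 99.79°  ·
  (4,7): δ = 58.03°  ·
  (5,6): δ = 139.50°  ·
  (5,7): δ = 97.74°  ·
  (6,7): δ = 138.24°  ·
antipodal pairs: 7

count = 7; pairs: (0,3), (0,4), (1,5), (1,6), (2,6), (2,7), (3,7)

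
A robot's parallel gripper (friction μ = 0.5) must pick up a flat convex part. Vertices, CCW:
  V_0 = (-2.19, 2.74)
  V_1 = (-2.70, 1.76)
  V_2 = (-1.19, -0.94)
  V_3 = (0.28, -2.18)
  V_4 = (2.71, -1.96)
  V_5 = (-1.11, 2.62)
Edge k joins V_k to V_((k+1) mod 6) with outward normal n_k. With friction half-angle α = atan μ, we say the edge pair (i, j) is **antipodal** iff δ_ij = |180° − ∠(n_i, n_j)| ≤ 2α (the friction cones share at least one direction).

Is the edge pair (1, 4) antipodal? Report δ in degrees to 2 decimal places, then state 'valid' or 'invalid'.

α = atan 0.5 = 26.57°;  2α = 53.13°
edge 1: e_1 = (+1.51, -2.70);  n_1 = (-0.8728, -0.4881)
edge 4: e_4 = (-3.82, +4.58);  n_4 = (+0.7679, +0.6405)
∠(n_1, n_4) = 169.39°
δ = |180° − 169.39°| = 10.61°
10.61° ≤ 2α = 53.13°  →  valid

δ = 10.61°, valid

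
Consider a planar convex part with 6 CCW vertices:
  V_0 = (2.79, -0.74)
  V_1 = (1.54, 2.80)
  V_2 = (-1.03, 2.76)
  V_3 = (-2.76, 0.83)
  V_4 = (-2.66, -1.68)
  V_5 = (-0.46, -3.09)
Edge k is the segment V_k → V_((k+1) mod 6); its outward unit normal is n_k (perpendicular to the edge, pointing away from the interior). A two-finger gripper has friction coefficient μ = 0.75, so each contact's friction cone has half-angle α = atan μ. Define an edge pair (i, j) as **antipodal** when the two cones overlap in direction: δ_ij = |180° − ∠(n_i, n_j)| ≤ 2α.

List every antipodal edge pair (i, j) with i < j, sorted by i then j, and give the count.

count = 7; pairs: (0,2), (0,3), (0,4), (1,4), (1,5), (2,5), (3,5)

α = atan 0.75 = 36.87°;  2α = 73.74°
n_0 = (+0.9429, +0.3330)
n_1 = (-0.0156, +0.9999)
n_2 = (-0.7446, +0.6675)
n_3 = (-0.9992, -0.0398)
n_4 = (-0.5396, -0.8419)
n_5 = (+0.5859, -0.8104)
  (0,1): δ = 108.56°  ·
  (0,2): δ = 61.32°  ✓
  (0,3): δ = 17.17°  ✓
  (0,4): δ = 37.90°  ✓
  (0,5): δ = 106.42°  ·
  (1,2): δ = 132.76°  ·
  (1,3): δ = 88.61°  ·
  (1,4): δ = 33.55°  ✓
  (1,5): δ = 34.98°  ✓
  (2,3): δ = 135.85°  ·
  (2,4): δ = 80.78°  ·
  (2,5): δ = 12.26°  ✓
  (3,4): δ = 124.94°  ·
  (3,5): δ = 56.41°  ✓
  (4,5): δ = 111.47°  ·
antipodal pairs: 7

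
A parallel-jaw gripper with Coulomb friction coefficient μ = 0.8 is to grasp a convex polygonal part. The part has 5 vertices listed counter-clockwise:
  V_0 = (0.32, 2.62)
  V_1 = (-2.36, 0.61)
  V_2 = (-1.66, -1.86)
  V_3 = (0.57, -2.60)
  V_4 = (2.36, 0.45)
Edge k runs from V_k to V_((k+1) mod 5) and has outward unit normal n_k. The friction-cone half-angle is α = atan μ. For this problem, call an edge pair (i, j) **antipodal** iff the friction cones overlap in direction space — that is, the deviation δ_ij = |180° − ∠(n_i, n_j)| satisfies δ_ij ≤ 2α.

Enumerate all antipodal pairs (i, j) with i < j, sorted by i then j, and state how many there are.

count = 5; pairs: (0,2), (0,3), (1,3), (1,4), (2,4)

α = atan 0.8 = 38.66°;  2α = 77.32°
n_0 = (-0.6000, +0.8000)
n_1 = (-0.9621, -0.2727)
n_2 = (-0.3150, -0.9491)
n_3 = (+0.8624, -0.5062)
n_4 = (+0.7286, +0.6849)
  (0,1): δ = 111.05°  ·
  (0,2): δ = 55.23°  ✓
  (0,3): δ = 22.72°  ✓
  (0,4): δ = 96.36°  ·
  (1,2): δ = 124.18°  ·
  (1,3): δ = 46.23°  ✓
  (1,4): δ = 27.41°  ✓
  (2,3): δ = 102.05°  ·
  (2,4): δ = 28.41°  ✓
  (3,4): δ = 106.36°  ·
antipodal pairs: 5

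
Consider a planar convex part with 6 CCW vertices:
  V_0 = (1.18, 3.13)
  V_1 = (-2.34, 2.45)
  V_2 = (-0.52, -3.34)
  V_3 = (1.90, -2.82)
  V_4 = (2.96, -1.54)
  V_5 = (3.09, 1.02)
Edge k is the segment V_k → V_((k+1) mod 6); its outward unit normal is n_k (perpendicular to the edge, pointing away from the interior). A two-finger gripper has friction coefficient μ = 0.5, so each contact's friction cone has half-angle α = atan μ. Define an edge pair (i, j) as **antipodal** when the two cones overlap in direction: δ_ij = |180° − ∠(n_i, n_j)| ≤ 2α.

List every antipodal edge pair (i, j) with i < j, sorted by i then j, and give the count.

count = 4; pairs: (0,2), (0,3), (1,4), (1,5)

α = atan 0.5 = 26.57°;  2α = 53.13°
n_0 = (-0.1897, +0.9818)
n_1 = (-0.9540, -0.2999)
n_2 = (+0.2101, -0.9777)
n_3 = (+0.7702, -0.6378)
n_4 = (+0.9987, -0.0507)
n_5 = (+0.7414, +0.6711)
  (0,1): δ = 83.48°  ·
  (0,2): δ = 1.19°  ✓
  (0,3): δ = 39.44°  ✓
  (0,4): δ = 76.16°  ·
  (0,5): δ = 121.22°  ·
  (1,2): δ = 95.32°  ·
  (1,3): δ = 57.08°  ·
  (1,4): δ = 20.36°  ✓
  (1,5): δ = 24.70°  ✓
  (2,3): δ = 141.76°  ·
  (2,4): δ = 105.03°  ·
  (2,5): δ = 59.98°  ·
  (3,4): δ = 143.28°  ·
  (3,5): δ = 98.22°  ·
  (4,5): δ = 134.94°  ·
antipodal pairs: 4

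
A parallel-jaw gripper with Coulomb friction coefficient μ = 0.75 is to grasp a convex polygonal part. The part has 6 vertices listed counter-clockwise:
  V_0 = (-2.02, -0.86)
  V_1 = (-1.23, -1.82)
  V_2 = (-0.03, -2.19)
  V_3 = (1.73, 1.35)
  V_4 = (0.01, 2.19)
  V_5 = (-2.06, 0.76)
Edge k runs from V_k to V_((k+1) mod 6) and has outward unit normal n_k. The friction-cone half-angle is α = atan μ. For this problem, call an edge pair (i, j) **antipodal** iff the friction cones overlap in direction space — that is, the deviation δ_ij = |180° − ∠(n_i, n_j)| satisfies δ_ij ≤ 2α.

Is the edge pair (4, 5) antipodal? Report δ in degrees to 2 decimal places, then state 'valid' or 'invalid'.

δ = 123.22°, invalid

α = atan 0.75 = 36.87°;  2α = 73.74°
edge 4: e_4 = (-2.07, -1.43);  n_4 = (-0.5684, +0.8228)
edge 5: e_5 = (+0.04, -1.62);  n_5 = (-0.9997, -0.0247)
∠(n_4, n_5) = 56.78°
δ = |180° − 56.78°| = 123.22°
123.22° > 2α = 73.74°  →  invalid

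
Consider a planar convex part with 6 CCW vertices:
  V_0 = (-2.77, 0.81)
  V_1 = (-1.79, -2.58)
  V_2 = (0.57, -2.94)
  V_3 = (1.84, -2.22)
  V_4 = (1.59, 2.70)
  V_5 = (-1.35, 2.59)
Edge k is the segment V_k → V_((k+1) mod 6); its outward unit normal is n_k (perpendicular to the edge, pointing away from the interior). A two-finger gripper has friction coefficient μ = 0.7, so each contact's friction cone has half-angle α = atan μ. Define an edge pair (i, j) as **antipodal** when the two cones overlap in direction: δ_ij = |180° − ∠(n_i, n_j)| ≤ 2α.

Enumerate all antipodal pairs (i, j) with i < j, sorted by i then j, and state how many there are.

count = 6; pairs: (0,3), (1,4), (1,5), (2,4), (2,5), (3,5)

α = atan 0.7 = 34.99°;  2α = 69.98°
n_0 = (-0.9607, -0.2777)
n_1 = (-0.1508, -0.9886)
n_2 = (+0.4932, -0.8699)
n_3 = (+0.9987, +0.0507)
n_4 = (-0.0374, +0.9993)
n_5 = (-0.7817, +0.6236)
  (0,1): δ = 114.80°  ·
  (0,2): δ = 76.57°  ·
  (0,3): δ = 13.21°  ✓
  (0,4): δ = 76.02°  ·
  (0,5): δ = 125.29°  ·
  (1,2): δ = 141.78°  ·
  (1,3): δ = 78.42°  ·
  (1,4): δ = 10.82°  ✓
  (1,5): δ = 60.09°  ✓
  (2,3): δ = 116.64°  ·
  (2,4): δ = 27.41°  ✓
  (2,5): δ = 21.87°  ✓
  (3,4): δ = 90.77°  ·
  (3,5): δ = 41.49°  ✓
  (4,5): δ = 130.72°  ·
antipodal pairs: 6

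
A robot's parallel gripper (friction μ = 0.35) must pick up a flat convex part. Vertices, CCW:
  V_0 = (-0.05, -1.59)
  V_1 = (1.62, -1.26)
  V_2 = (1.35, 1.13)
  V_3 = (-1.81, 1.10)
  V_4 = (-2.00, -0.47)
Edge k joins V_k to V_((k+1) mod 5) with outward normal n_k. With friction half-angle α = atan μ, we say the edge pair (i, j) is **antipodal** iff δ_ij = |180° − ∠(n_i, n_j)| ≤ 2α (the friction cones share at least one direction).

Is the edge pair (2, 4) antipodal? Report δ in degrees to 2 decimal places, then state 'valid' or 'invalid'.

α = atan 0.35 = 19.29°;  2α = 38.58°
edge 2: e_2 = (-3.16, -0.03);  n_2 = (-0.0095, +1.0000)
edge 4: e_4 = (+1.95, -1.12);  n_4 = (-0.4981, -0.8671)
∠(n_2, n_4) = 149.58°
δ = |180° − 149.58°| = 30.42°
30.42° ≤ 2α = 38.58°  →  valid

δ = 30.42°, valid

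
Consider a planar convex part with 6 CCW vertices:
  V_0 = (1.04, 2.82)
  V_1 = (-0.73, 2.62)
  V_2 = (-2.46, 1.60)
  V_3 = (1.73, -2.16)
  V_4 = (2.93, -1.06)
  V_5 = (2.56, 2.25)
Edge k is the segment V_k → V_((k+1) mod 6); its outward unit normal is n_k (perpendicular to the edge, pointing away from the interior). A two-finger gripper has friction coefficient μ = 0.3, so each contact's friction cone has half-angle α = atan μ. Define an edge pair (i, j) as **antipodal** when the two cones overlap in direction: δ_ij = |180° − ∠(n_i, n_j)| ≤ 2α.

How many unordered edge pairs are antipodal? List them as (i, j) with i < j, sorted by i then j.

count = 2; pairs: (1,3), (2,5)

α = atan 0.3 = 16.70°;  2α = 33.40°
n_0 = (-0.1123, +0.9937)
n_1 = (-0.5079, +0.8614)
n_2 = (-0.6679, -0.7443)
n_3 = (+0.6757, -0.7372)
n_4 = (+0.9938, +0.1111)
n_5 = (+0.3511, +0.9363)
  (0,1): δ = 155.92°  ·
  (0,2): δ = 48.35°  ·
  (0,3): δ = 36.06°  ·
  (0,4): δ = 89.93°  ·
  (0,5): δ = 153.00°  ·
  (1,2): δ = 72.43°  ·
  (1,3): δ = 11.99°  ✓
  (1,4): δ = 65.85°  ·
  (1,5): δ = 128.92°  ·
  (2,3): δ = 95.59°  ·
  (2,4): δ = 41.72°  ·
  (2,5): δ = 21.35°  ✓
  (3,4): δ = 126.13°  ·
  (3,5): δ = 63.07°  ·
  (4,5): δ = 116.93°  ·
antipodal pairs: 2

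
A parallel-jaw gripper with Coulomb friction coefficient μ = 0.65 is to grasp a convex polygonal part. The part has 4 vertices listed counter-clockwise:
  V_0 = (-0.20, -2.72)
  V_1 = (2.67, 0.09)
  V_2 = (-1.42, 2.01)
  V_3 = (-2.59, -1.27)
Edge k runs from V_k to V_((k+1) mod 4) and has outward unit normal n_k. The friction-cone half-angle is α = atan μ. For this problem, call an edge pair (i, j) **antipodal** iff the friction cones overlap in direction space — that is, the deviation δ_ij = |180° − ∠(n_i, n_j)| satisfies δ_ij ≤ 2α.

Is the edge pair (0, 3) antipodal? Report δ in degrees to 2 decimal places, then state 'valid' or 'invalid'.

δ = 104.36°, invalid

α = atan 0.65 = 33.02°;  2α = 66.05°
edge 0: e_0 = (+2.87, +2.81);  n_0 = (+0.6996, -0.7145)
edge 3: e_3 = (+2.39, -1.45);  n_3 = (-0.5187, -0.8550)
∠(n_0, n_3) = 75.64°
δ = |180° − 75.64°| = 104.36°
104.36° > 2α = 66.05°  →  invalid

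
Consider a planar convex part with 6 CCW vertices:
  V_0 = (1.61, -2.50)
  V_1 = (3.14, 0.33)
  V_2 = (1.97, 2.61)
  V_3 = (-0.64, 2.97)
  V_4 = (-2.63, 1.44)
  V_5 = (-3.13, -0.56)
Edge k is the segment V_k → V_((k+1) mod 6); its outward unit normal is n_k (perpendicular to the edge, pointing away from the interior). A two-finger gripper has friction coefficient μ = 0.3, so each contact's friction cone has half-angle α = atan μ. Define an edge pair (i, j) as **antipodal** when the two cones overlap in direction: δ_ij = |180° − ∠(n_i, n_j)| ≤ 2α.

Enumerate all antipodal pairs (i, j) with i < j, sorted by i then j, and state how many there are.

count = 3; pairs: (0,3), (0,4), (2,5)

α = atan 0.3 = 16.70°;  2α = 33.40°
n_0 = (+0.8797, -0.4756)
n_1 = (+0.8897, +0.4566)
n_2 = (+0.1366, +0.9906)
n_3 = (-0.6095, +0.7928)
n_4 = (-0.9701, +0.2425)
n_5 = (-0.3788, -0.9255)
  (0,1): δ = 124.44°  ·
  (0,2): δ = 69.46°  ·
  (0,3): δ = 24.05°  ✓
  (0,4): δ = 14.36°  ✓
  (0,5): δ = 96.14°  ·
  (1,2): δ = 125.02°  ·
  (1,3): δ = 79.61°  ·
  (1,4): δ = 41.20°  ·
  (1,5): δ = 40.58°  ·
  (2,3): δ = 134.59°  ·
  (2,4): δ = 96.18°  ·
  (2,5): δ = 14.41°  ✓
  (3,4): δ = 141.59°  ·
  (3,5): δ = 59.81°  ·
  (4,5): δ = 98.22°  ·
antipodal pairs: 3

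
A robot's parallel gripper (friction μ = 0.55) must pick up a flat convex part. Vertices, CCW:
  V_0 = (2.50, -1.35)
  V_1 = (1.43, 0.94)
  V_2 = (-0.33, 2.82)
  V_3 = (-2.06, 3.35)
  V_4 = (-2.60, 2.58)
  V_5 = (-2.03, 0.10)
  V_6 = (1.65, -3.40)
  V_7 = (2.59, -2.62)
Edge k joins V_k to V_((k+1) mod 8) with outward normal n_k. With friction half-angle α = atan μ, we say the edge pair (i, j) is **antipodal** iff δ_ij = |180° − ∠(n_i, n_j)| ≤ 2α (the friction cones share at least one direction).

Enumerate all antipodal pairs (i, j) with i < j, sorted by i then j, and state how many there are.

α = atan 0.55 = 28.81°;  2α = 57.62°
n_0 = (+0.9060, +0.4233)
n_1 = (+0.7300, +0.6834)
n_2 = (+0.2929, +0.9561)
n_3 = (-0.8187, +0.5742)
n_4 = (-0.9746, -0.2240)
n_5 = (-0.6892, -0.7246)
n_6 = (+0.6386, -0.7696)
n_7 = (+0.9975, +0.0707)
  (0,1): δ = 161.93°  ·
  (0,2): δ = 132.08°  ·
  (0,3): δ = 60.09°  ·
  (0,4): δ = 12.10°  ✓
  (0,5): δ = 21.39°  ✓
  (0,6): δ = 104.64°  ·
  (0,7): δ = 159.01°  ·
  (1,2): δ = 150.14°  ·
  (1,3): δ = 78.15°  ·
  (1,4): δ = 30.17°  ✓
  (1,5): δ = 3.32°  ✓
  (1,6): δ = 86.57°  ·
  (1,7): δ = 140.94°  ·
  (2,3): δ = 108.01°  ·
  (2,4): δ = 60.02°  ·
  (2,5): δ = 26.53°  ✓
  (2,6): δ = 56.72°  ✓
  (2,7): δ = 111.09°  ·
  (3,4): δ = 132.01°  ·
  (3,5): δ = 98.52°  ·
  (3,6): δ = 15.27°  ✓
  (3,7): δ = 39.10°  ✓
  (4,5): δ = 146.51°  ·
  (4,6): δ = 63.26°  ·
  (4,7): δ = 8.89°  ✓
  (5,6): δ = 96.75°  ·
  (5,7): δ = 42.38°  ✓
  (6,7): δ = 125.63°  ·
antipodal pairs: 10

count = 10; pairs: (0,4), (0,5), (1,4), (1,5), (2,5), (2,6), (3,6), (3,7), (4,7), (5,7)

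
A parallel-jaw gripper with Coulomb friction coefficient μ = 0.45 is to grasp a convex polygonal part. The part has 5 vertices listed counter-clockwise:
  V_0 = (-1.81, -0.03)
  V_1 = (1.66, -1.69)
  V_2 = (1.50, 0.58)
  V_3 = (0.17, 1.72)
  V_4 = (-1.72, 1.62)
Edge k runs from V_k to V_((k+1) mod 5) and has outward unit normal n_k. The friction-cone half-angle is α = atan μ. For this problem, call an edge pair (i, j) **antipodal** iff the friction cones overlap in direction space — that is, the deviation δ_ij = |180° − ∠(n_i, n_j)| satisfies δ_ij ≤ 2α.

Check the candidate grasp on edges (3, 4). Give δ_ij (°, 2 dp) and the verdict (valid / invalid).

α = atan 0.45 = 24.23°;  2α = 48.46°
edge 3: e_3 = (-1.89, -0.10);  n_3 = (-0.0528, +0.9986)
edge 4: e_4 = (-0.09, -1.65);  n_4 = (-0.9985, +0.0545)
∠(n_3, n_4) = 83.85°
δ = |180° − 83.85°| = 96.15°
96.15° > 2α = 48.46°  →  invalid

δ = 96.15°, invalid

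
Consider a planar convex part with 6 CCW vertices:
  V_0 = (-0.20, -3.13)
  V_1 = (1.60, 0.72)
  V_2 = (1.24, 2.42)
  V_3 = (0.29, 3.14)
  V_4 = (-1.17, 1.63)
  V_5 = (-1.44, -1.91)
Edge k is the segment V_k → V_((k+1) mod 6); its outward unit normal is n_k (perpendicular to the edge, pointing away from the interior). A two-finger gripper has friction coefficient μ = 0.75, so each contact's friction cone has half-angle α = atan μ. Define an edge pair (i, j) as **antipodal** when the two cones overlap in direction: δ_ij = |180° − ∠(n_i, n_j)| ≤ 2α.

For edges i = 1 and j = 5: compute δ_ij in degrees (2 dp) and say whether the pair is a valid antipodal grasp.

α = atan 0.75 = 36.87°;  2α = 73.74°
edge 1: e_1 = (-0.36, +1.70);  n_1 = (+0.9783, +0.2072)
edge 5: e_5 = (+1.24, -1.22);  n_5 = (-0.7013, -0.7128)
∠(n_1, n_5) = 146.49°
δ = |180° − 146.49°| = 33.51°
33.51° ≤ 2α = 73.74°  →  valid

δ = 33.51°, valid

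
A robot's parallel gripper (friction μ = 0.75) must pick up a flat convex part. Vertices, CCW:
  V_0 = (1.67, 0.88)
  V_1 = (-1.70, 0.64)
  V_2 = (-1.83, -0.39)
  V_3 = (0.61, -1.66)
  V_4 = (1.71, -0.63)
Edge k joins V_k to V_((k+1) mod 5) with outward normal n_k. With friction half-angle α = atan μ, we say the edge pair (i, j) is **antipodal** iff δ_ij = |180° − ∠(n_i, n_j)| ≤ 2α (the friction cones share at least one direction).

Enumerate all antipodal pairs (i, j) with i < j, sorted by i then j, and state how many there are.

α = atan 0.75 = 36.87°;  2α = 73.74°
n_0 = (-0.0710, +0.9975)
n_1 = (-0.9921, +0.1252)
n_2 = (-0.4617, -0.8870)
n_3 = (+0.6835, -0.7300)
n_4 = (+0.9996, +0.0265)
  (0,1): δ = 101.27°  ·
  (0,2): δ = 31.57°  ✓
  (0,3): δ = 39.04°  ✓
  (0,4): δ = 87.44°  ·
  (1,2): δ = 110.30°  ·
  (1,3): δ = 39.69°  ✓
  (1,4): δ = 8.71°  ✓
  (2,3): δ = 109.39°  ·
  (2,4): δ = 60.99°  ✓
  (3,4): δ = 131.60°  ·
antipodal pairs: 5

count = 5; pairs: (0,2), (0,3), (1,3), (1,4), (2,4)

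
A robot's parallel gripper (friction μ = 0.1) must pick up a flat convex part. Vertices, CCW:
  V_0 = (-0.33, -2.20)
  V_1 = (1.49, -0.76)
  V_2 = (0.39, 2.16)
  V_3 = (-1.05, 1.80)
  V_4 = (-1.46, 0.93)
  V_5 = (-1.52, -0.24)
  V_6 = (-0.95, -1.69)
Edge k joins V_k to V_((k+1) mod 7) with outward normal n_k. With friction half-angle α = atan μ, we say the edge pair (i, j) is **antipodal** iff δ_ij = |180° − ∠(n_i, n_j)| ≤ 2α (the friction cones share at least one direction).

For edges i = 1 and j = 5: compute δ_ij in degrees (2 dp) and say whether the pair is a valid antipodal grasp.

α = atan 0.1 = 5.71°;  2α = 11.42°
edge 1: e_1 = (-1.10, +2.92);  n_1 = (+0.9358, +0.3525)
edge 5: e_5 = (+0.57, -1.45);  n_5 = (-0.9307, -0.3659)
∠(n_1, n_5) = 179.18°
δ = |180° − 179.18°| = 0.82°
0.82° ≤ 2α = 11.42°  →  valid

δ = 0.82°, valid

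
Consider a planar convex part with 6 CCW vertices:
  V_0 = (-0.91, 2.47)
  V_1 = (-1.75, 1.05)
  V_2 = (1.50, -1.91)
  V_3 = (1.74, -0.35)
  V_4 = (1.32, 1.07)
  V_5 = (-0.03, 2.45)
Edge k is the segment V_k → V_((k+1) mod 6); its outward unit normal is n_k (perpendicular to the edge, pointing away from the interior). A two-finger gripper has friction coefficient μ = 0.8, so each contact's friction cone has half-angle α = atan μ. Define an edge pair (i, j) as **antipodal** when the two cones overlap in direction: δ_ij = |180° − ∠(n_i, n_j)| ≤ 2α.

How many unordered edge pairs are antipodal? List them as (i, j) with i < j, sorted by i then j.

count = 7; pairs: (0,2), (0,3), (0,4), (1,2), (1,3), (1,4), (1,5)

α = atan 0.8 = 38.66°;  2α = 77.32°
n_0 = (-0.8607, +0.5091)
n_1 = (-0.6734, -0.7393)
n_2 = (+0.9884, -0.1521)
n_3 = (+0.9589, +0.2836)
n_4 = (+0.7148, +0.6993)
n_5 = (+0.0227, +0.9997)
  (0,1): δ = 101.72°  ·
  (0,2): δ = 21.86°  ✓
  (0,3): δ = 47.08°  ✓
  (0,4): δ = 74.98°  ✓
  (0,5): δ = 119.30°  ·
  (1,2): δ = 56.42°  ✓
  (1,3): δ = 31.20°  ✓
  (1,4): δ = 3.30°  ✓
  (1,5): δ = 41.02°  ✓
  (2,3): δ = 154.78°  ·
  (2,4): δ = 126.88°  ·
  (2,5): δ = 82.56°  ·
  (3,4): δ = 152.11°  ·
  (3,5): δ = 107.78°  ·
  (4,5): δ = 135.67°  ·
antipodal pairs: 7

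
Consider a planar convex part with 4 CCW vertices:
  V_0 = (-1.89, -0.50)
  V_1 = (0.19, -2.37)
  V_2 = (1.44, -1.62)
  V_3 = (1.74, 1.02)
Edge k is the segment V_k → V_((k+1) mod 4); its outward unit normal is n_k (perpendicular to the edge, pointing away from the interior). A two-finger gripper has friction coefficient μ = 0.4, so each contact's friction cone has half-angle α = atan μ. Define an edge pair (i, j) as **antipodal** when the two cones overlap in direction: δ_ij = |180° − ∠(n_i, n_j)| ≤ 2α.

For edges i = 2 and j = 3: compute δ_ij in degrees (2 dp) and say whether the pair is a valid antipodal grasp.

α = atan 0.4 = 21.80°;  2α = 43.60°
edge 2: e_2 = (+0.30, +2.64);  n_2 = (+0.9936, -0.1129)
edge 3: e_3 = (-3.63, -1.52);  n_3 = (-0.3862, +0.9224)
∠(n_2, n_3) = 119.20°
δ = |180° − 119.20°| = 60.80°
60.80° > 2α = 43.60°  →  invalid

δ = 60.80°, invalid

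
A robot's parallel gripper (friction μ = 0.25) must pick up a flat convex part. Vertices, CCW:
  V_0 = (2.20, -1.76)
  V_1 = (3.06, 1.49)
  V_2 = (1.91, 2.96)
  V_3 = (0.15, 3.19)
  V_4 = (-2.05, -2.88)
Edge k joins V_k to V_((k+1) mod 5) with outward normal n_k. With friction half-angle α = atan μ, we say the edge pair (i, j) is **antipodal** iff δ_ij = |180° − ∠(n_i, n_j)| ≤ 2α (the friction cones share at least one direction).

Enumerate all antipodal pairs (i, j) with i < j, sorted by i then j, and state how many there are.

count = 2; pairs: (0,3), (2,4)

α = atan 0.25 = 14.04°;  2α = 28.07°
n_0 = (+0.9667, -0.2558)
n_1 = (+0.7876, +0.6162)
n_2 = (+0.1296, +0.9916)
n_3 = (-0.9402, +0.3407)
n_4 = (+0.2548, -0.9670)
  (0,1): δ = 127.14°  ·
  (0,2): δ = 82.62°  ·
  (0,3): δ = 5.10°  ✓
  (0,4): δ = 119.59°  ·
  (1,2): δ = 135.48°  ·
  (1,3): δ = 57.96°  ·
  (1,4): δ = 66.73°  ·
  (2,3): δ = 102.48°  ·
  (2,4): δ = 22.21°  ✓
  (3,4): δ = 55.31°  ·
antipodal pairs: 2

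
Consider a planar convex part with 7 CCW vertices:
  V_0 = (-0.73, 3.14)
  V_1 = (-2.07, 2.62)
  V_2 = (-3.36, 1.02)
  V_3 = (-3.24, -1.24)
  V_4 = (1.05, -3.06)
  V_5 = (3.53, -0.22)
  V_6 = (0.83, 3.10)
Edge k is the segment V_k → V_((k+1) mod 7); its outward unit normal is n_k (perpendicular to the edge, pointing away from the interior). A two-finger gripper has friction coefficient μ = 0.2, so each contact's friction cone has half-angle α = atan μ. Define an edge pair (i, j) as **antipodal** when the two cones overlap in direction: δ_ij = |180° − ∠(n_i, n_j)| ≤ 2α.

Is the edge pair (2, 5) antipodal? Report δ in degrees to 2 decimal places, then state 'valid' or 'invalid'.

δ = 36.08°, invalid

α = atan 0.2 = 11.31°;  2α = 22.62°
edge 2: e_2 = (+0.12, -2.26);  n_2 = (-0.9986, -0.0530)
edge 5: e_5 = (-2.70, +3.32);  n_5 = (+0.7758, +0.6309)
∠(n_2, n_5) = 143.92°
δ = |180° − 143.92°| = 36.08°
36.08° > 2α = 22.62°  →  invalid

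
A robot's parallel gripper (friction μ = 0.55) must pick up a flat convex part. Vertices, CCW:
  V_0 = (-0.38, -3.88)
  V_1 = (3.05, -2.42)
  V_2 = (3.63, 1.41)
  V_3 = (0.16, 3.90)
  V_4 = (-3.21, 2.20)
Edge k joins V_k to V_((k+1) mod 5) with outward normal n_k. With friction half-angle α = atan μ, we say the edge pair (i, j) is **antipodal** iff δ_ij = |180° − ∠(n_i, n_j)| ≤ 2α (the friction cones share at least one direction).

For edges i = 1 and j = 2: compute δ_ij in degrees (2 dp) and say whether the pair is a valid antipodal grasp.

δ = 117.05°, invalid

α = atan 0.55 = 28.81°;  2α = 57.62°
edge 1: e_1 = (+0.58, +3.83);  n_1 = (+0.9887, -0.1497)
edge 2: e_2 = (-3.47, +2.49);  n_2 = (+0.5830, +0.8125)
∠(n_1, n_2) = 62.95°
δ = |180° − 62.95°| = 117.05°
117.05° > 2α = 57.62°  →  invalid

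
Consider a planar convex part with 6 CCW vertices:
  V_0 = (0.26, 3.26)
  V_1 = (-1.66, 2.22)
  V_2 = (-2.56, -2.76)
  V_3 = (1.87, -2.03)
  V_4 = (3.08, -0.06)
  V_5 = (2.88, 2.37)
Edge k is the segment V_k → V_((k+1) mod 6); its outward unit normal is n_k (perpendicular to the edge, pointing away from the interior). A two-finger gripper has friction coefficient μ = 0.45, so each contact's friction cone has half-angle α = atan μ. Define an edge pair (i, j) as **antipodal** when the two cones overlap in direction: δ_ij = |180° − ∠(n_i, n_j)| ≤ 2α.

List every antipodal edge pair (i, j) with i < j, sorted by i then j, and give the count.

count = 5; pairs: (0,2), (0,3), (1,3), (1,4), (2,5)

α = atan 0.45 = 24.23°;  2α = 48.46°
n_0 = (-0.4763, +0.8793)
n_1 = (-0.9841, +0.1778)
n_2 = (+0.1626, -0.9867)
n_3 = (+0.8521, -0.5234)
n_4 = (+0.9966, +0.0820)
n_5 = (+0.3216, +0.9469)
  (0,1): δ = 128.69°  ·
  (0,2): δ = 19.09°  ✓
  (0,3): δ = 30.00°  ✓
  (0,4): δ = 66.26°  ·
  (0,5): δ = 132.79°  ·
  (1,2): δ = 70.40°  ·
  (1,3): δ = 21.31°  ✓
  (1,4): δ = 14.95°  ✓
  (1,5): δ = 81.48°  ·
  (2,3): δ = 130.92°  ·
  (2,4): δ = 94.65°  ·
  (2,5): δ = 28.12°  ✓
  (3,4): δ = 143.74°  ·
  (3,5): δ = 77.20°  ·
  (4,5): δ = 113.47°  ·
antipodal pairs: 5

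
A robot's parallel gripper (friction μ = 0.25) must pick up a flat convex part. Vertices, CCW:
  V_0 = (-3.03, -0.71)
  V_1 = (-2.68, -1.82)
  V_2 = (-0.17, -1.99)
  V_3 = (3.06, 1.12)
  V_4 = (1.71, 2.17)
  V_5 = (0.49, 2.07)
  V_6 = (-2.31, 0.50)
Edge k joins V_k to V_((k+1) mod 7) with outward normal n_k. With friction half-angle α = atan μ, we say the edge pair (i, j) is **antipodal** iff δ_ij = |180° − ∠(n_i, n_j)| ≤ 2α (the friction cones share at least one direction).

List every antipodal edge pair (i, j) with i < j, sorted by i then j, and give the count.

count = 3; pairs: (1,4), (2,5), (2,6)

α = atan 0.25 = 14.04°;  2α = 28.07°
n_0 = (-0.9537, -0.3007)
n_1 = (-0.0676, -0.9977)
n_2 = (+0.6936, -0.7204)
n_3 = (+0.6139, +0.7894)
n_4 = (-0.0817, +0.9967)
n_5 = (-0.4891, +0.8722)
n_6 = (-0.8594, +0.5114)
  (0,1): δ = 111.38°  ·
  (0,2): δ = 63.59°  ·
  (0,3): δ = 34.62°  ·
  (0,4): δ = 77.19°  ·
  (0,5): δ = 101.78°  ·
  (0,6): δ = 131.74°  ·
  (1,2): δ = 132.21°  ·
  (1,3): δ = 34.00°  ·
  (1,4): δ = 8.56°  ✓
  (1,5): δ = 33.15°  ·
  (1,6): δ = 63.12°  ·
  (2,3): δ = 81.79°  ·
  (2,4): δ = 39.23°  ·
  (2,5): δ = 14.64°  ✓
  (2,6): δ = 15.33°  ✓
  (3,4): δ = 137.44°  ·
  (3,5): δ = 112.85°  ·
  (3,6): δ = 82.88°  ·
  (4,5): δ = 155.41°  ·
  (4,6): δ = 125.44°  ·
  (5,6): δ = 150.03°  ·
antipodal pairs: 3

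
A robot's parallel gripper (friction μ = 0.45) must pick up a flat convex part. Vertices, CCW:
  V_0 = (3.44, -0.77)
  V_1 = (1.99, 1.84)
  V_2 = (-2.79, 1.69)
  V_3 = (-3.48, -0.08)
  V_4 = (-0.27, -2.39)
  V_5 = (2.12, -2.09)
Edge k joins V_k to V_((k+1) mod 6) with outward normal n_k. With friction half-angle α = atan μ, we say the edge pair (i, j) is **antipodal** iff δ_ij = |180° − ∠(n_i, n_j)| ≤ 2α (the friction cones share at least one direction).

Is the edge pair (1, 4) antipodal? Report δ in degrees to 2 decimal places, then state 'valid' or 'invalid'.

α = atan 0.45 = 24.23°;  2α = 48.46°
edge 1: e_1 = (-4.78, -0.15);  n_1 = (-0.0314, +0.9995)
edge 4: e_4 = (+2.39, +0.30);  n_4 = (+0.1245, -0.9922)
∠(n_1, n_4) = 174.64°
δ = |180° − 174.64°| = 5.36°
5.36° ≤ 2α = 48.46°  →  valid

δ = 5.36°, valid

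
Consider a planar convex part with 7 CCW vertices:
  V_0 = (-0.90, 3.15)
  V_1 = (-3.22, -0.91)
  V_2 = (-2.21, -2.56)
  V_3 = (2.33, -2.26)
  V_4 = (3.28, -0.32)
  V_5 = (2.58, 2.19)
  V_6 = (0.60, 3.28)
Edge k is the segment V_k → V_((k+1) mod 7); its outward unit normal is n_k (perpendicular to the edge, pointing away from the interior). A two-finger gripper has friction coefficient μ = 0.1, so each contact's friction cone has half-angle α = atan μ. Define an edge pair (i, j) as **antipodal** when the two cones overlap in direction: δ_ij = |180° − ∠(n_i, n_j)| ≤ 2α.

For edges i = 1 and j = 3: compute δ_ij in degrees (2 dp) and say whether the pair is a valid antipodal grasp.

α = atan 0.1 = 5.71°;  2α = 11.42°
edge 1: e_1 = (+1.01, -1.65);  n_1 = (-0.8529, -0.5221)
edge 3: e_3 = (+0.95, +1.94);  n_3 = (+0.8981, -0.4398)
∠(n_1, n_3) = 122.44°
δ = |180° − 122.44°| = 57.56°
57.56° > 2α = 11.42°  →  invalid

δ = 57.56°, invalid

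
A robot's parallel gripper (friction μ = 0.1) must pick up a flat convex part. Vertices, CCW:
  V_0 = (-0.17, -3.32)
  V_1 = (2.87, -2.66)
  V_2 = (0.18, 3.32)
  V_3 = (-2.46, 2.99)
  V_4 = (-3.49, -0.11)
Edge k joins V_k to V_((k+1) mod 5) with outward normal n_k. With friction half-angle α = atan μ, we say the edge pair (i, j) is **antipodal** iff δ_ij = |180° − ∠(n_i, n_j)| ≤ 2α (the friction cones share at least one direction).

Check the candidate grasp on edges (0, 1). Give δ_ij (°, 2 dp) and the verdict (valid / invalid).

δ = 78.03°, invalid

α = atan 0.1 = 5.71°;  2α = 11.42°
edge 0: e_0 = (+3.04, +0.66);  n_0 = (+0.2122, -0.9772)
edge 1: e_1 = (-2.69, +5.98);  n_1 = (+0.9120, +0.4102)
∠(n_0, n_1) = 101.97°
δ = |180° − 101.97°| = 78.03°
78.03° > 2α = 11.42°  →  invalid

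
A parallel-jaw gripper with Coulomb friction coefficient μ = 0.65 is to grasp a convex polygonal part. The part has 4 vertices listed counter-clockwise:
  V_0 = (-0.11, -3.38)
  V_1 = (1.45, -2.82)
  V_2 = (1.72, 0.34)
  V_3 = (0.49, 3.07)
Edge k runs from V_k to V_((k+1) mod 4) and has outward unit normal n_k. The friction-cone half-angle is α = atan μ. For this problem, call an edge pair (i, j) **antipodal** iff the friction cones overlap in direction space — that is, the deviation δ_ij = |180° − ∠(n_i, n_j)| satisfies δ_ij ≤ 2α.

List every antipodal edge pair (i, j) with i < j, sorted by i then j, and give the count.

α = atan 0.65 = 33.02°;  2α = 66.05°
n_0 = (+0.3379, -0.9412)
n_1 = (+0.9964, -0.0851)
n_2 = (+0.9117, +0.4108)
n_3 = (-0.9957, +0.0926)
  (0,1): δ = 114.63°  ·
  (0,2): δ = 85.49°  ·
  (0,3): δ = 64.94°  ✓
  (1,2): δ = 150.86°  ·
  (1,3): δ = 0.43°  ✓
  (2,3): δ = 29.57°  ✓
antipodal pairs: 3

count = 3; pairs: (0,3), (1,3), (2,3)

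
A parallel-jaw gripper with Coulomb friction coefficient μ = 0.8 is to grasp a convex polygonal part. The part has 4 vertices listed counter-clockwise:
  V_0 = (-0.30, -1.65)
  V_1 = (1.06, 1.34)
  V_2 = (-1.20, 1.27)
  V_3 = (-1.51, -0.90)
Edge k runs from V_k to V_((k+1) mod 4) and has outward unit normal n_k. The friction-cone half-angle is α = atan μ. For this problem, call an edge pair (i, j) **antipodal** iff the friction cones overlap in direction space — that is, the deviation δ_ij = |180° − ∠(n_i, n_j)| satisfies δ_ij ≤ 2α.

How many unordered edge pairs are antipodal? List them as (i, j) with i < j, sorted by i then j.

α = atan 0.8 = 38.66°;  2α = 77.32°
n_0 = (+0.9103, -0.4140)
n_1 = (-0.0310, +0.9995)
n_2 = (-0.9899, +0.1414)
n_3 = (-0.5268, -0.8500)
  (0,1): δ = 63.77°  ✓
  (0,2): δ = 16.33°  ✓
  (0,3): δ = 82.67°  ·
  (1,2): δ = 99.90°  ·
  (1,3): δ = 33.57°  ✓
  (2,3): δ = 113.66°  ·
antipodal pairs: 3

count = 3; pairs: (0,1), (0,2), (1,3)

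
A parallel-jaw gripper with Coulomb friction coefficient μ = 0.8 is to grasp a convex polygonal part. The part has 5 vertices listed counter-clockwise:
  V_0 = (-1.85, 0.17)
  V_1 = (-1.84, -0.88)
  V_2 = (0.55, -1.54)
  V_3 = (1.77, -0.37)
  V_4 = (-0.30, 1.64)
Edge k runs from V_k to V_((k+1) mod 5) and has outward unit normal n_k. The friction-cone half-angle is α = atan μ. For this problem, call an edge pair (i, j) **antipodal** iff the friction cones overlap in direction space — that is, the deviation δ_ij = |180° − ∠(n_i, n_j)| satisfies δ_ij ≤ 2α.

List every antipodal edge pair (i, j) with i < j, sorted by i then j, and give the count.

α = atan 0.8 = 38.66°;  2α = 77.32°
n_0 = (-1.0000, -0.0095)
n_1 = (-0.2662, -0.9639)
n_2 = (+0.6922, -0.7217)
n_3 = (+0.6966, +0.7174)
n_4 = (-0.6881, +0.7256)
  (0,1): δ = 105.98°  ·
  (0,2): δ = 46.74°  ✓
  (0,3): δ = 45.30°  ✓
  (0,4): δ = 132.94°  ·
  (1,2): δ = 120.76°  ·
  (1,3): δ = 28.72°  ✓
  (1,4): δ = 58.92°  ✓
  (2,3): δ = 87.96°  ·
  (2,4): δ = 0.32°  ✓
  (3,4): δ = 92.36°  ·
antipodal pairs: 5

count = 5; pairs: (0,2), (0,3), (1,3), (1,4), (2,4)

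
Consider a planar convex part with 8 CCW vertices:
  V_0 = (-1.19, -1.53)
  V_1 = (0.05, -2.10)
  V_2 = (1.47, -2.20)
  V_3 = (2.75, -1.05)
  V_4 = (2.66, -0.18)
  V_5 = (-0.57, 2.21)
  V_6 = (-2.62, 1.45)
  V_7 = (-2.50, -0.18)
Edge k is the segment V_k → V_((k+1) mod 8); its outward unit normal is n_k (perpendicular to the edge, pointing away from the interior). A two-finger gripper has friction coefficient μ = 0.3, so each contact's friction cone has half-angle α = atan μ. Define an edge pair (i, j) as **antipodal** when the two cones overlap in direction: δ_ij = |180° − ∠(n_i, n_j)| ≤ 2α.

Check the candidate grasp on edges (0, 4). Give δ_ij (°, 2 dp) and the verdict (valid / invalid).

δ = 11.81°, valid

α = atan 0.3 = 16.70°;  2α = 33.40°
edge 0: e_0 = (+1.24, -0.57);  n_0 = (-0.4177, -0.9086)
edge 4: e_4 = (-3.23, +2.39);  n_4 = (+0.5948, +0.8039)
∠(n_0, n_4) = 168.19°
δ = |180° − 168.19°| = 11.81°
11.81° ≤ 2α = 33.40°  →  valid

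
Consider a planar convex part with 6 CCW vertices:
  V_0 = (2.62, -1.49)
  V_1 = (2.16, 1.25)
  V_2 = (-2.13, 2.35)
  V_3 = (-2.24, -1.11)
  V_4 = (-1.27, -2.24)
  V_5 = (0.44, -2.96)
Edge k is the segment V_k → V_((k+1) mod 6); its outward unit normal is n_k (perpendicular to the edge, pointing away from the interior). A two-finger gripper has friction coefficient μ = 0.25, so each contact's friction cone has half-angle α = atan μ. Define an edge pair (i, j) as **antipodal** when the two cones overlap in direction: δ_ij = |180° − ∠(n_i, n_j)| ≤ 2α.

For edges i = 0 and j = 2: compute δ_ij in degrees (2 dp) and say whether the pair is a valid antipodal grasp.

δ = 11.35°, valid

α = atan 0.25 = 14.04°;  2α = 28.07°
edge 0: e_0 = (-0.46, +2.74);  n_0 = (+0.9862, +0.1656)
edge 2: e_2 = (-0.11, -3.46);  n_2 = (-0.9995, +0.0318)
∠(n_0, n_2) = 168.65°
δ = |180° − 168.65°| = 11.35°
11.35° ≤ 2α = 28.07°  →  valid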